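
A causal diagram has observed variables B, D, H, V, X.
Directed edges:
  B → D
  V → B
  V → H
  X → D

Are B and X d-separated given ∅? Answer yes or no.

Bayes-Ball from B | ∅ reaches {D,H,V}.
X ∉ reach(B|∅) ⇒ B ⊥ X | ∅.

Yes — B ⊥ X | ∅.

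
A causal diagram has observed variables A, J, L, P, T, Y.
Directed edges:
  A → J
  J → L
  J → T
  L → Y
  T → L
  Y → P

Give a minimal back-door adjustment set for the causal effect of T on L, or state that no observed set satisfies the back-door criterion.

T→L: minimal back-door set {J}.

desc(T)\{T}={L,P,Y}; candidates ⊆ {A,J}.
size 0: {}; under {} T still reaches {A,J,L,P,Y} ∋ L.
{J}: T⊥L given {J} in G with T→· removed — back-door holds.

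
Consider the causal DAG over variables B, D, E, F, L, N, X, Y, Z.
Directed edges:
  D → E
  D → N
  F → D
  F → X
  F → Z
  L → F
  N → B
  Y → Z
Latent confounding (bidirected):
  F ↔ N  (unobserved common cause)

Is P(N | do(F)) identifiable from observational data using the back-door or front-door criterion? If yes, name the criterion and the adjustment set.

desc(F)\{F}={B,D,E,N,X,Z}; candidates ⊆ {L,Y}.
F↔N: latent back-door arc(s) into F.
size 0: {}; under {} F still reaches {B,L,N} ∋ N.
size 1: {L}, {Y}; under {L} F still reaches {B,N} ∋ N.
size 2: {L,Y}; under {L,Y} F still reaches {B,N} ∋ N.
F↔N cannot be blocked by any observed set — no back-door set.
{D}: (i) intercepts every directed F→N path; (ii) no back-door F→{D}; (iii) {F} blocks every back-door {D}→N. Front-door holds.
P(N|do(F)) = Σ_{D} P(D|F) Σ_{F'} P(N|D,F')P(F').

P(N|do(F)): frontdoor, adjust for {D}.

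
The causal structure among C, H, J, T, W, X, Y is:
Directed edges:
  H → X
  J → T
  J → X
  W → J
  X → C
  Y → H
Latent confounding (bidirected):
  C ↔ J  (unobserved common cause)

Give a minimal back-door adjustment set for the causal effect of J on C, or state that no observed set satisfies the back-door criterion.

desc(J)\{J}={C,T,X}; candidates ⊆ {H,W,Y}.
J↔C: latent back-door arc(s) into J.
size 0: {}; under {} J still reaches {C,W} ∋ C.
size 1: {H}, {W}, {Y}; under {H} J still reaches {C,W} ∋ C.
size 2: {H,W}, {H,Y}, {W,Y}; under {H,W} J still reaches {C} ∋ C.
J↔C cannot be blocked by any observed set — no back-door set.

J→C: no observed back-door set.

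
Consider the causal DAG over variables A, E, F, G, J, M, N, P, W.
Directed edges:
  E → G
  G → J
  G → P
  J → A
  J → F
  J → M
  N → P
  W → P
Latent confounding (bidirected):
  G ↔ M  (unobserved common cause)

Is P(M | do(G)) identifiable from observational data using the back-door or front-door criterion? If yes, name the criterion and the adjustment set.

P(M|do(G)): frontdoor, adjust for {J}.

desc(G)\{G}={A,F,J,M,P}; candidates ⊆ {E,N,W}.
G↔M: latent back-door arc(s) into G.
size 0: {}; under {} G still reaches {E,M} ∋ M.
size 1: {E}, {N}, {W}; under {E} G still reaches {M} ∋ M.
size 2: {E,N}, {E,W}, {N,W}; under {E,N} G still reaches {M} ∋ M.
G↔M cannot be blocked by any observed set — no back-door set.
{J}: (i) intercepts every directed G→M path; (ii) no back-door G→{J}; (iii) {G} blocks every back-door {J}→M. Front-door holds.
P(M|do(G)) = Σ_{J} P(J|G) Σ_{G'} P(M|J,G')P(G').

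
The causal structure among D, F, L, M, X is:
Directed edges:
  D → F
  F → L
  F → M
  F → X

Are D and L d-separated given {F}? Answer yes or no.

Yes — D ⊥ L | {F}.

Bayes-Ball from D | {F} reaches ∅.
L ∉ reach(D|{F}) ⇒ D ⊥ L | {F}.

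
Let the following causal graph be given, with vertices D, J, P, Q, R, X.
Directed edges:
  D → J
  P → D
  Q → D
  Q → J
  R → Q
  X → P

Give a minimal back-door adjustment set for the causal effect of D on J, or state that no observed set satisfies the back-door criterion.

desc(D)\{D}={J}; candidates ⊆ {P,Q,R,X}.
size 0: {}; under {} D still reaches {J,P,Q,R,X} ∋ J.
{Q}: D⊥J given {Q} in G with D→· removed — back-door holds.

D→J: minimal back-door set {Q}.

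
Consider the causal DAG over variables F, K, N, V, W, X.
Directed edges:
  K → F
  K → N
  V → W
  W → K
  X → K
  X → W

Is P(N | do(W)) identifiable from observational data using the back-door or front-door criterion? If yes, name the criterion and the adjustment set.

P(N|do(W)): backdoor, adjust for {X}.

desc(W)\{W}={F,K,N}; candidates ⊆ {V,X}.
size 0: {}; under {} W still reaches {F,K,N,V,X} ∋ N.
{X}: W⊥N given {X} in G with W→· removed — back-door holds.
P(N|do(W)) = Σ_{X} P(N|W,X)·P(X).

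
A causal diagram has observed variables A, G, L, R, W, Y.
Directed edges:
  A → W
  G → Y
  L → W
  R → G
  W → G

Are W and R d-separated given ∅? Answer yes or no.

Yes — W ⊥ R | ∅.

Bayes-Ball from W | ∅ reaches {A,G,L,Y}.
R ∉ reach(W|∅) ⇒ W ⊥ R | ∅.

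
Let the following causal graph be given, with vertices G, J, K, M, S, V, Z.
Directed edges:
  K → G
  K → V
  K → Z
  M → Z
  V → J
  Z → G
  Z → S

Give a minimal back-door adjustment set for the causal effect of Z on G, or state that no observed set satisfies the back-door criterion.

Z→G: minimal back-door set {K}.

desc(Z)\{Z}={G,S}; candidates ⊆ {J,K,M,V}.
size 0: {}; under {} Z still reaches {G,J,K,M,V} ∋ G.
{K}: Z⊥G given {K} in G with Z→· removed — back-door holds.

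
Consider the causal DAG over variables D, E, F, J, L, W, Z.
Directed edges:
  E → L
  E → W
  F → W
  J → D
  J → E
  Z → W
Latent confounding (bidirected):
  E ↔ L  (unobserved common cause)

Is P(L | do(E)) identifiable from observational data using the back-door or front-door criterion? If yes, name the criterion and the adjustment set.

desc(E)\{E}={L,W}; candidates ⊆ {D,F,J,Z}.
E↔L: latent back-door arc(s) into E.
size 0: {}; under {} E still reaches {D,J,L} ∋ L.
size 1: {D}, {F}, {J} …(+1); under {D} E still reaches {J,L} ∋ L.
size 2: {D,F}, {D,J}, {D,Z} …(+3); under {D,F} E still reaches {J,L} ∋ L.
E↔L cannot be blocked by any observed set — no back-door set.
No mediator lies on a directed E→…→L path.
Neither criterion identifies P(L|do(E)) in this graph.

P(L|do(E)): not identifiable (no BD/FD set).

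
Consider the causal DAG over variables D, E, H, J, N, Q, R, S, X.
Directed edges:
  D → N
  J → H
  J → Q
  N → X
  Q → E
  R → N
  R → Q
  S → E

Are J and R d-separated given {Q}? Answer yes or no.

Bayes-Ball from J | {Q} reaches {H,N,R,X}.
R ∈ reach(J|{Q}) ⇒ J ⊥̸ R | {Q}.

No — J and R are d-connected given {Q}.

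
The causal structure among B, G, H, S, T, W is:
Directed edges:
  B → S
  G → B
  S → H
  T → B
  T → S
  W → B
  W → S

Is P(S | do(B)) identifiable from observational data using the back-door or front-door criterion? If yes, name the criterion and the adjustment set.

desc(B)\{B}={H,S}; candidates ⊆ {G,T,W}.
size 0: {}; under {} B still reaches {G,H,S,T,W} ∋ S.
size 1: {G}, {T}, {W}; under {G} B still reaches {H,S,T,W} ∋ S.
{T,W}: B⊥S given {T,W} in G with B→· removed — back-door holds.
P(S|do(B)) = Σ_{T,W} P(S|B,T,W)·P(T,W).

P(S|do(B)): backdoor, adjust for {T, W}.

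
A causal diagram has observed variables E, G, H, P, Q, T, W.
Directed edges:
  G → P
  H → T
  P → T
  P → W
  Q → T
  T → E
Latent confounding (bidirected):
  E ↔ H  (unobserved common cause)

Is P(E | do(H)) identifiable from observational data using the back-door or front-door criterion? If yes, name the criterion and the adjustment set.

P(E|do(H)): frontdoor, adjust for {T}.

desc(H)\{H}={E,T}; candidates ⊆ {G,P,Q,W}.
H↔E: latent back-door arc(s) into H.
size 0: {}; under {} H still reaches {E} ∋ E.
size 1: {G}, {P}, {Q} …(+1); under {G} H still reaches {E} ∋ E.
size 2: {G,P}, {G,Q}, {G,W} …(+3); under {G,P} H still reaches {E} ∋ E.
H↔E cannot be blocked by any observed set — no back-door set.
{T}: (i) intercepts every directed H→E path; (ii) no back-door H→{T}; (iii) {H} blocks every back-door {T}→E. Front-door holds.
P(E|do(H)) = Σ_{T} P(T|H) Σ_{H'} P(E|T,H')P(H').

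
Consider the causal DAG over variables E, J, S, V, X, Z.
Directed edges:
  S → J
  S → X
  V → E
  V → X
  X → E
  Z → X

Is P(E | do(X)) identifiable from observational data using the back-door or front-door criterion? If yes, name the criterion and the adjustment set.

P(E|do(X)): backdoor, adjust for {V}.

desc(X)\{X}={E}; candidates ⊆ {J,S,V,Z}.
size 0: {}; under {} X still reaches {E,J,S,V,Z} ∋ E.
{V}: X⊥E given {V} in G with X→· removed — back-door holds.
P(E|do(X)) = Σ_{V} P(E|X,V)·P(V).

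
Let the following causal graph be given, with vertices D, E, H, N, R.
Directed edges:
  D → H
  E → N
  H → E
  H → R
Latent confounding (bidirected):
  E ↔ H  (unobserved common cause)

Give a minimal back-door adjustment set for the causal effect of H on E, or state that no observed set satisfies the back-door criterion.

H→E: no observed back-door set.

desc(H)\{H}={E,N,R}; candidates ⊆ {D}.
H↔E: latent back-door arc(s) into H.
size 0: {}; under {} H still reaches {D,E,N} ∋ E.
size 1: {D}; under {D} H still reaches {E,N} ∋ E.
H↔E cannot be blocked by any observed set — no back-door set.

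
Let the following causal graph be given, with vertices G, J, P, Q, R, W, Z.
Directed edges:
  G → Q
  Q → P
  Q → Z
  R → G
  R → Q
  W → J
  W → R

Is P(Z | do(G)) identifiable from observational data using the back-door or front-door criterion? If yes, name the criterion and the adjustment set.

P(Z|do(G)): backdoor, adjust for {R}.

desc(G)\{G}={P,Q,Z}; candidates ⊆ {J,R,W}.
size 0: {}; under {} G still reaches {J,P,Q,R,W,Z} ∋ Z.
{R}: G⊥Z given {R} in G with G→· removed — back-door holds.
P(Z|do(G)) = Σ_{R} P(Z|G,R)·P(R).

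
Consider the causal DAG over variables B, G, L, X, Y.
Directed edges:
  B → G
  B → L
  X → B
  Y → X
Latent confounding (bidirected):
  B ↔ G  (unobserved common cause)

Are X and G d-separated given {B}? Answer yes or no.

Bayes-Ball from X | {B} reaches {G,Y}.
G ∈ reach(X|{B}) ⇒ X ⊥̸ G | {B}.

No — X and G are d-connected given {B}.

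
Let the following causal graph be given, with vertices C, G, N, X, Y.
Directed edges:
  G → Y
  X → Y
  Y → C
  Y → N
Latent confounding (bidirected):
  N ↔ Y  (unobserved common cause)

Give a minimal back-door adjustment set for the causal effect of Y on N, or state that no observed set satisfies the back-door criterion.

desc(Y)\{Y}={C,N}; candidates ⊆ {G,X}.
Y↔N: latent back-door arc(s) into Y.
size 0: {}; under {} Y still reaches {G,N,X} ∋ N.
size 1: {G}, {X}; under {G} Y still reaches {N,X} ∋ N.
size 2: {G,X}; under {G,X} Y still reaches {N} ∋ N.
Y↔N cannot be blocked by any observed set — no back-door set.

Y→N: no observed back-door set.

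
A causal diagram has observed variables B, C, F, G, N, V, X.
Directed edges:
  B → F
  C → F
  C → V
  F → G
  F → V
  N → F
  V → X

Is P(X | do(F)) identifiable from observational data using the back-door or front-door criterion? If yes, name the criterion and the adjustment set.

P(X|do(F)): backdoor, adjust for {C}.

desc(F)\{F}={G,V,X}; candidates ⊆ {B,C,N}.
size 0: {}; under {} F still reaches {B,C,N,V,X} ∋ X.
{C}: F⊥X given {C} in G with F→· removed — back-door holds.
P(X|do(F)) = Σ_{C} P(X|F,C)·P(C).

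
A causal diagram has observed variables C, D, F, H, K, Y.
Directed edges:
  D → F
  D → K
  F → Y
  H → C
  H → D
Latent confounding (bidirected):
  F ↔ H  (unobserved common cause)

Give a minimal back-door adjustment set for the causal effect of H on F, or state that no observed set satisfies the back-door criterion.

desc(H)\{H}={C,D,F,K,Y}; candidates ⊆ {—}.
H↔F: latent back-door arc(s) into H.
size 0: {}; under {} H still reaches {F,Y} ∋ F.
H↔F cannot be blocked by any observed set — no back-door set.

H→F: no observed back-door set.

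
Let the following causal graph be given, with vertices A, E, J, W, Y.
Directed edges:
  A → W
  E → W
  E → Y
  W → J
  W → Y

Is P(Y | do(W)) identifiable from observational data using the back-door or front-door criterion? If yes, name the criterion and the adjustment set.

desc(W)\{W}={J,Y}; candidates ⊆ {A,E}.
size 0: {}; under {} W still reaches {A,E,Y} ∋ Y.
{E}: W⊥Y given {E} in G with W→· removed — back-door holds.
P(Y|do(W)) = Σ_{E} P(Y|W,E)·P(E).

P(Y|do(W)): backdoor, adjust for {E}.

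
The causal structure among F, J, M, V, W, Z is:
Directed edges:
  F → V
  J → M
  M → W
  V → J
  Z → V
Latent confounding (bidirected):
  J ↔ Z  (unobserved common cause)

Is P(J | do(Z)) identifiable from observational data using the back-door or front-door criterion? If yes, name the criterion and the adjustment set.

P(J|do(Z)): frontdoor, adjust for {V}.

desc(Z)\{Z}={J,M,V,W}; candidates ⊆ {F}.
Z↔J: latent back-door arc(s) into Z.
size 0: {}; under {} Z still reaches {J,M,W} ∋ J.
size 1: {F}; under {F} Z still reaches {J,M,W} ∋ J.
Z↔J cannot be blocked by any observed set — no back-door set.
{V}: (i) intercepts every directed Z→J path; (ii) no back-door Z→{V}; (iii) {Z} blocks every back-door {V}→J. Front-door holds.
P(J|do(Z)) = Σ_{V} P(V|Z) Σ_{Z'} P(J|V,Z')P(Z').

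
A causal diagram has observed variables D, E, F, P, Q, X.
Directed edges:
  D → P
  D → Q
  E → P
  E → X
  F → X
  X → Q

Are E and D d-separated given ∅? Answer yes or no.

Yes — E ⊥ D | ∅.

Bayes-Ball from E | ∅ reaches {P,Q,X}.
D ∉ reach(E|∅) ⇒ E ⊥ D | ∅.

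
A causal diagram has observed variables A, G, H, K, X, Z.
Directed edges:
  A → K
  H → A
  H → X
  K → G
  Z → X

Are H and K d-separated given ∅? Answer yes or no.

Bayes-Ball from H | ∅ reaches {A,G,K,X}.
K ∈ reach(H|∅) ⇒ H ⊥̸ K | ∅.

No — H and K are d-connected given ∅.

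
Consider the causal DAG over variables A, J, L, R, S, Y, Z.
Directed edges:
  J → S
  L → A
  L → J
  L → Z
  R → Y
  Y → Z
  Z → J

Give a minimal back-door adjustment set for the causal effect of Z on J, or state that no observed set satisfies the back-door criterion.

desc(Z)\{Z}={J,S}; candidates ⊆ {A,L,R,Y}.
size 0: {}; under {} Z still reaches {A,J,L,R,S,Y} ∋ J.
{L}: Z⊥J given {L} in G with Z→· removed — back-door holds.

Z→J: minimal back-door set {L}.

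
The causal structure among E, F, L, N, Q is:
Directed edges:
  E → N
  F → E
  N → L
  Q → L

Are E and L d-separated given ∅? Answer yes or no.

Bayes-Ball from E | ∅ reaches {F,L,N}.
L ∈ reach(E|∅) ⇒ E ⊥̸ L | ∅.

No — E and L are d-connected given ∅.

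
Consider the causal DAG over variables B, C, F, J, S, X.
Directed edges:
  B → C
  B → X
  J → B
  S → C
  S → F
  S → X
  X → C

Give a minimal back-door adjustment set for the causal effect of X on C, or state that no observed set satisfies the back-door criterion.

X→C: minimal back-door set {B, S}.

desc(X)\{X}={C}; candidates ⊆ {B,F,J,S}.
size 0: {}; under {} X still reaches {B,C,F,J,S} ∋ C.
size 1: {B}, {F}, {J} …(+1); under {B} X still reaches {C,F,S} ∋ C.
{B,S}: X⊥C given {B,S} in G with X→· removed — back-door holds.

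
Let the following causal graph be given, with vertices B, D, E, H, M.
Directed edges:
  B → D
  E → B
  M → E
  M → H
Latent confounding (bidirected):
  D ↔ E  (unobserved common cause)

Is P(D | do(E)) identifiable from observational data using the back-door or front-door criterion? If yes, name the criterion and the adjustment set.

desc(E)\{E}={B,D}; candidates ⊆ {H,M}.
E↔D: latent back-door arc(s) into E.
size 0: {}; under {} E still reaches {D,H,M} ∋ D.
size 1: {H}, {M}; under {H} E still reaches {D,M} ∋ D.
size 2: {H,M}; under {H,M} E still reaches {D} ∋ D.
E↔D cannot be blocked by any observed set — no back-door set.
{B}: (i) intercepts every directed E→D path; (ii) no back-door E→{B}; (iii) {E} blocks every back-door {B}→D. Front-door holds.
P(D|do(E)) = Σ_{B} P(B|E) Σ_{E'} P(D|B,E')P(E').

P(D|do(E)): frontdoor, adjust for {B}.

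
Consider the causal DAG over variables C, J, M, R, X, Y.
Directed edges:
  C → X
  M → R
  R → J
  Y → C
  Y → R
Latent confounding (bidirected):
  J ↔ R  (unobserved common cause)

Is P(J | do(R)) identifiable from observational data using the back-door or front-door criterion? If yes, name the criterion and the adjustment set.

desc(R)\{R}={J}; candidates ⊆ {C,M,X,Y}.
R↔J: latent back-door arc(s) into R.
size 0: {}; under {} R still reaches {C,J,M,X,Y} ∋ J.
size 1: {C}, {M}, {X} …(+1); under {C} R still reaches {J,M,Y} ∋ J.
size 2: {C,M}, {C,X}, {C,Y} …(+3); under {C,M} R still reaches {J,Y} ∋ J.
R↔J cannot be blocked by any observed set — no back-door set.
No mediator lies on a directed R→…→J path.
Neither criterion identifies P(J|do(R)) in this graph.

P(J|do(R)): not identifiable (no BD/FD set).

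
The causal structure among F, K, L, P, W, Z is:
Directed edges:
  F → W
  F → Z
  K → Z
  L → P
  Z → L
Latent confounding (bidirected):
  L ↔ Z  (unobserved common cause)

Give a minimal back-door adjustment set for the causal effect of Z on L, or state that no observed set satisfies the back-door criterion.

desc(Z)\{Z}={L,P}; candidates ⊆ {F,K,W}.
Z↔L: latent back-door arc(s) into Z.
size 0: {}; under {} Z still reaches {F,K,L,P,W} ∋ L.
size 1: {F}, {K}, {W}; under {F} Z still reaches {K,L,P} ∋ L.
size 2: {F,K}, {F,W}, {K,W}; under {F,K} Z still reaches {L,P} ∋ L.
Z↔L cannot be blocked by any observed set — no back-door set.

Z→L: no observed back-door set.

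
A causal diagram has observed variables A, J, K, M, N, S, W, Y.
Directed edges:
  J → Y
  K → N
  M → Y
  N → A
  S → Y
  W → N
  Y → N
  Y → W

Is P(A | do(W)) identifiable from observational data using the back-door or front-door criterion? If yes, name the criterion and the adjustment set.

desc(W)\{W}={A,N}; candidates ⊆ {J,K,M,S,Y}.
size 0: {}; under {} W still reaches {A,J,M,N,S,Y} ∋ A.
{Y}: W⊥A given {Y} in G with W→· removed — back-door holds.
P(A|do(W)) = Σ_{Y} P(A|W,Y)·P(Y).

P(A|do(W)): backdoor, adjust for {Y}.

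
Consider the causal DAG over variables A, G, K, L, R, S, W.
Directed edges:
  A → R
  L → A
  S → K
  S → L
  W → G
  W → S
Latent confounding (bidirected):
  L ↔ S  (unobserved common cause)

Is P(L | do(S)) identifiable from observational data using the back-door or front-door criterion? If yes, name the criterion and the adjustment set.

desc(S)\{S}={A,K,L,R}; candidates ⊆ {G,W}.
S↔L: latent back-door arc(s) into S.
size 0: {}; under {} S still reaches {A,G,L,R,W} ∋ L.
size 1: {G}, {W}; under {G} S still reaches {A,L,R,W} ∋ L.
size 2: {G,W}; under {G,W} S still reaches {A,L,R} ∋ L.
S↔L cannot be blocked by any observed set — no back-door set.
No mediator lies on a directed S→…→L path.
Neither criterion identifies P(L|do(S)) in this graph.

P(L|do(S)): not identifiable (no BD/FD set).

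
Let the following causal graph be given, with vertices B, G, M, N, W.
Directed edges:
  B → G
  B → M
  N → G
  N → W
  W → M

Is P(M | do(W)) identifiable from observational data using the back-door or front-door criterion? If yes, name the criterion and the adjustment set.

P(M|do(W)): backdoor, adjust for ∅.

desc(W)\{W}={M}; candidates ⊆ {B,G,N}.
∅: W⊥M given ∅ in G with W→· removed — back-door holds.
P(M|do(W)) = P(M|W) — no adjustment needed.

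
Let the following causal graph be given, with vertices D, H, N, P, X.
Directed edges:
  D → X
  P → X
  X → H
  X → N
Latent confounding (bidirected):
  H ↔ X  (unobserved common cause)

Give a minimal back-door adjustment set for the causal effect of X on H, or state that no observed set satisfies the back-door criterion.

X→H: no observed back-door set.

desc(X)\{X}={H,N}; candidates ⊆ {D,P}.
X↔H: latent back-door arc(s) into X.
size 0: {}; under {} X still reaches {D,H,P} ∋ H.
size 1: {D}, {P}; under {D} X still reaches {H,P} ∋ H.
size 2: {D,P}; under {D,P} X still reaches {H} ∋ H.
X↔H cannot be blocked by any observed set — no back-door set.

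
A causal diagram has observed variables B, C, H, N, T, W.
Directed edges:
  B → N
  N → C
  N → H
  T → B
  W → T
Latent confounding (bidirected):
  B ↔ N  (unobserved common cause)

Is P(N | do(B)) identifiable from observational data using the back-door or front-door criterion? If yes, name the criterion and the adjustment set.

P(N|do(B)): not identifiable (no BD/FD set).

desc(B)\{B}={C,H,N}; candidates ⊆ {T,W}.
B↔N: latent back-door arc(s) into B.
size 0: {}; under {} B still reaches {C,H,N,T,W} ∋ N.
size 1: {T}, {W}; under {T} B still reaches {C,H,N} ∋ N.
size 2: {T,W}; under {T,W} B still reaches {C,H,N} ∋ N.
B↔N cannot be blocked by any observed set — no back-door set.
No mediator lies on a directed B→…→N path.
Neither criterion identifies P(N|do(B)) in this graph.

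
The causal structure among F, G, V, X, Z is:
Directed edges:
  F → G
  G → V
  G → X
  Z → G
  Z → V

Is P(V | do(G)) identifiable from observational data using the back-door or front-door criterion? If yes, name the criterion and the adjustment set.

desc(G)\{G}={V,X}; candidates ⊆ {F,Z}.
size 0: {}; under {} G still reaches {F,V,Z} ∋ V.
{Z}: G⊥V given {Z} in G with G→· removed — back-door holds.
P(V|do(G)) = Σ_{Z} P(V|G,Z)·P(Z).

P(V|do(G)): backdoor, adjust for {Z}.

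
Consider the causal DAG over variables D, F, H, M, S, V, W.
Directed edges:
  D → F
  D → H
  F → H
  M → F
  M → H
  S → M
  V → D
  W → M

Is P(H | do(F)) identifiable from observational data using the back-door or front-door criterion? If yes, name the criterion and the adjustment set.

P(H|do(F)): backdoor, adjust for {D, M}.

desc(F)\{F}={H}; candidates ⊆ {D,M,S,V,W}.
size 0: {}; under {} F still reaches {D,H,M,S,V,W} ∋ H.
size 1: {D}, {M}, {S} …(+2); under {D} F still reaches {H,M,S,W} ∋ H.
{D,M}: F⊥H given {D,M} in G with F→· removed — back-door holds.
P(H|do(F)) = Σ_{D,M} P(H|F,D,M)·P(D,M).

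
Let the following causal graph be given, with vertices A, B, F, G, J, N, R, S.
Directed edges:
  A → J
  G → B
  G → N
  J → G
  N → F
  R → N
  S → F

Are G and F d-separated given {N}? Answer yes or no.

Bayes-Ball from G | {N} reaches {A,B,J,R}.
F ∉ reach(G|{N}) ⇒ G ⊥ F | {N}.

Yes — G ⊥ F | {N}.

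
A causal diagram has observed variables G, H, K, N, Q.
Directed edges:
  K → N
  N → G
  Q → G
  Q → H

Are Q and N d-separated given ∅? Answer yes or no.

Yes — Q ⊥ N | ∅.

Bayes-Ball from Q | ∅ reaches {G,H}.
N ∉ reach(Q|∅) ⇒ Q ⊥ N | ∅.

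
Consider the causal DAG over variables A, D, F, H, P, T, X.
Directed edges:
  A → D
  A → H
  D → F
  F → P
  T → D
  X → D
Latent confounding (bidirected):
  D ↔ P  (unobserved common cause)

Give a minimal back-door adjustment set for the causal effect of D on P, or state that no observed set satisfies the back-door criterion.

desc(D)\{D}={F,P}; candidates ⊆ {A,H,T,X}.
D↔P: latent back-door arc(s) into D.
size 0: {}; under {} D still reaches {A,H,P,T,X} ∋ P.
size 1: {A}, {H}, {T} …(+1); under {A} D still reaches {P,T,X} ∋ P.
size 2: {A,H}, {A,T}, {A,X} …(+3); under {A,H} D still reaches {P,T,X} ∋ P.
D↔P cannot be blocked by any observed set — no back-door set.

D→P: no observed back-door set.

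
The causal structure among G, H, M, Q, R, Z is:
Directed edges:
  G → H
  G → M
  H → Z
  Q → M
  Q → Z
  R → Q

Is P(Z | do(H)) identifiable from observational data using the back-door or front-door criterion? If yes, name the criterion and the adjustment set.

desc(H)\{H}={Z}; candidates ⊆ {G,M,Q,R}.
∅: H⊥Z given ∅ in G with H→· removed — back-door holds.
P(Z|do(H)) = P(Z|H) — no adjustment needed.

P(Z|do(H)): backdoor, adjust for ∅.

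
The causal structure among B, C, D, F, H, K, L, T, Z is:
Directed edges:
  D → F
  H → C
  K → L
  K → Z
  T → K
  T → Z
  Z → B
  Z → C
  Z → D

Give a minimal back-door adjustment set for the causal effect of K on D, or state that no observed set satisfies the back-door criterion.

desc(K)\{K}={B,C,D,F,L,Z}; candidates ⊆ {H,T}.
size 0: {}; under {} K still reaches {B,C,D,F,T,Z} ∋ D.
{T}: K⊥D given {T} in G with K→· removed — back-door holds.

K→D: minimal back-door set {T}.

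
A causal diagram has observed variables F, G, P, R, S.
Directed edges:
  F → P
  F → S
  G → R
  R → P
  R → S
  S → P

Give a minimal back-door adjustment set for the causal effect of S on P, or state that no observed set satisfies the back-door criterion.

S→P: minimal back-door set {F, R}.

desc(S)\{S}={P}; candidates ⊆ {F,G,R}.
size 0: {}; under {} S still reaches {F,G,P,R} ∋ P.
size 1: {F}, {G}, {R}; under {F} S still reaches {G,P,R} ∋ P.
{F,R}: S⊥P given {F,R} in G with S→· removed — back-door holds.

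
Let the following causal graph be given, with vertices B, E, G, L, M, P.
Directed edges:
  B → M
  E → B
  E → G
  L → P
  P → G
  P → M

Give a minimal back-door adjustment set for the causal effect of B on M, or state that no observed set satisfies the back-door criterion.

B→M: minimal back-door set ∅.

desc(B)\{B}={M}; candidates ⊆ {E,G,L,P}.
∅: B⊥M given ∅ in G with B→· removed — back-door holds.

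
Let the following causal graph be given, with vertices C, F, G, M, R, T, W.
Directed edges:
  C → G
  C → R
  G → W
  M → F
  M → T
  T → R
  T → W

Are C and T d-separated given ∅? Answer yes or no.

Bayes-Ball from C | ∅ reaches {G,R,W}.
T ∉ reach(C|∅) ⇒ C ⊥ T | ∅.

Yes — C ⊥ T | ∅.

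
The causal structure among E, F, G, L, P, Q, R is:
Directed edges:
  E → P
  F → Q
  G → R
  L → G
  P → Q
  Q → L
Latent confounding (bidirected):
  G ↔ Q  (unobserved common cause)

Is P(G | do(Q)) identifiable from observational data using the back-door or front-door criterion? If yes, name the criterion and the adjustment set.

P(G|do(Q)): frontdoor, adjust for {L}.

desc(Q)\{Q}={G,L,R}; candidates ⊆ {E,F,P}.
Q↔G: latent back-door arc(s) into Q.
size 0: {}; under {} Q still reaches {E,F,G,P,R} ∋ G.
size 1: {E}, {F}, {P}; under {E} Q still reaches {F,G,P,R} ∋ G.
size 2: {E,F}, {E,P}, {F,P}; under {E,F} Q still reaches {G,P,R} ∋ G.
Q↔G cannot be blocked by any observed set — no back-door set.
{L}: (i) intercepts every directed Q→G path; (ii) no back-door Q→{L}; (iii) {Q} blocks every back-door {L}→G. Front-door holds.
P(G|do(Q)) = Σ_{L} P(L|Q) Σ_{Q'} P(G|L,Q')P(Q').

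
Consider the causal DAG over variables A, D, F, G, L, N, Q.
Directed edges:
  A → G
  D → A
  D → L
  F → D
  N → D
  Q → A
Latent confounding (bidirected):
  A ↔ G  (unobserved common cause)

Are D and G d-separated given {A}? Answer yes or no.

Bayes-Ball from D | {A} reaches {F,G,L,N,Q}.
G ∈ reach(D|{A}) ⇒ D ⊥̸ G | {A}.

No — D and G are d-connected given {A}.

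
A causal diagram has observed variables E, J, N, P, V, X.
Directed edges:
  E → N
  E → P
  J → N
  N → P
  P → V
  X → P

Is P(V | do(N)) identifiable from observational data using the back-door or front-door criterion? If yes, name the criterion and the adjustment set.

P(V|do(N)): backdoor, adjust for {E}.

desc(N)\{N}={P,V}; candidates ⊆ {E,J,X}.
size 0: {}; under {} N still reaches {E,J,P,V} ∋ V.
{E}: N⊥V given {E} in G with N→· removed — back-door holds.
P(V|do(N)) = Σ_{E} P(V|N,E)·P(E).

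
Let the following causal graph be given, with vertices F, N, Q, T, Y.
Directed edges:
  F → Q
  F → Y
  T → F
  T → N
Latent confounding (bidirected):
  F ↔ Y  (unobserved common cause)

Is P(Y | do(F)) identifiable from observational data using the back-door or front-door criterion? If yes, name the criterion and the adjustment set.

P(Y|do(F)): not identifiable (no BD/FD set).

desc(F)\{F}={Q,Y}; candidates ⊆ {N,T}.
F↔Y: latent back-door arc(s) into F.
size 0: {}; under {} F still reaches {N,T,Y} ∋ Y.
size 1: {N}, {T}; under {N} F still reaches {T,Y} ∋ Y.
size 2: {N,T}; under {N,T} F still reaches {Y} ∋ Y.
F↔Y cannot be blocked by any observed set — no back-door set.
No mediator lies on a directed F→…→Y path.
Neither criterion identifies P(Y|do(F)) in this graph.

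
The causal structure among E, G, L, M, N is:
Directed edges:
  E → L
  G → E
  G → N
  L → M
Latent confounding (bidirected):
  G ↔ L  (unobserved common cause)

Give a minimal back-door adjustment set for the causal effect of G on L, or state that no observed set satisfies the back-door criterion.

desc(G)\{G}={E,L,M,N}; candidates ⊆ {—}.
G↔L: latent back-door arc(s) into G.
size 0: {}; under {} G still reaches {L,M} ∋ L.
G↔L cannot be blocked by any observed set — no back-door set.

G→L: no observed back-door set.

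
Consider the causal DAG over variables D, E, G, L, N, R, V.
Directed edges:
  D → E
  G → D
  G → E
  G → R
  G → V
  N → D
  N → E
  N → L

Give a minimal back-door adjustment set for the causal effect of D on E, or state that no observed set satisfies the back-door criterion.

D→E: minimal back-door set {G, N}.

desc(D)\{D}={E}; candidates ⊆ {G,L,N,R,V}.
size 0: {}; under {} D still reaches {E,G,L,N,R,V} ∋ E.
size 1: {G}, {L}, {N} …(+2); under {G} D still reaches {E,L,N} ∋ E.
{G,N}: D⊥E given {G,N} in G with D→· removed — back-door holds.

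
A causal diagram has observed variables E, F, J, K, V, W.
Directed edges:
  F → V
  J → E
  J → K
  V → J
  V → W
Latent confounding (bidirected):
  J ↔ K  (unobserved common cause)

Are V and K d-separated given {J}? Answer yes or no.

No — V and K are d-connected given {J}.

Bayes-Ball from V | {J} reaches {F,K,W}.
K ∈ reach(V|{J}) ⇒ V ⊥̸ K | {J}.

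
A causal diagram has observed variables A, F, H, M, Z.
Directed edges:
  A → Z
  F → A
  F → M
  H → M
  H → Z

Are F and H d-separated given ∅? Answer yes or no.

Bayes-Ball from F | ∅ reaches {A,M,Z}.
H ∉ reach(F|∅) ⇒ F ⊥ H | ∅.

Yes — F ⊥ H | ∅.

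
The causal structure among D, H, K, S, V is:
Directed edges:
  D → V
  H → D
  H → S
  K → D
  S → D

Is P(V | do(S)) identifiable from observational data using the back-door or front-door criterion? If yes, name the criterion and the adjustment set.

desc(S)\{S}={D,V}; candidates ⊆ {H,K}.
size 0: {}; under {} S still reaches {D,H,V} ∋ V.
{H}: S⊥V given {H} in G with S→· removed — back-door holds.
P(V|do(S)) = Σ_{H} P(V|S,H)·P(H).

P(V|do(S)): backdoor, adjust for {H}.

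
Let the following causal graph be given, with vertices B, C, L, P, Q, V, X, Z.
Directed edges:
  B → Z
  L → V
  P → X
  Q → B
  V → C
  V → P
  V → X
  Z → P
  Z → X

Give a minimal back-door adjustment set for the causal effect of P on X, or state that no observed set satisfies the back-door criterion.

desc(P)\{P}={X}; candidates ⊆ {B,C,L,Q,V,Z}.
size 0: {}; under {} P still reaches {B,C,L,Q,V,X,Z} ∋ X.
size 1: {B}, {C}, {L} …(+3); under {B} P still reaches {C,L,V,X,Z} ∋ X.
{V,Z}: P⊥X given {V,Z} in G with P→· removed — back-door holds.

P→X: minimal back-door set {V, Z}.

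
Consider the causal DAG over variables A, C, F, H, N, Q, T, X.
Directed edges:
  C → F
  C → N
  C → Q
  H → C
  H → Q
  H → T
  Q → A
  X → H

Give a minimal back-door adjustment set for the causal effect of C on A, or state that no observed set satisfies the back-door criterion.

desc(C)\{C}={A,F,N,Q}; candidates ⊆ {H,T,X}.
size 0: {}; under {} C still reaches {A,H,Q,T,X} ∋ A.
{H}: C⊥A given {H} in G with C→· removed — back-door holds.

C→A: minimal back-door set {H}.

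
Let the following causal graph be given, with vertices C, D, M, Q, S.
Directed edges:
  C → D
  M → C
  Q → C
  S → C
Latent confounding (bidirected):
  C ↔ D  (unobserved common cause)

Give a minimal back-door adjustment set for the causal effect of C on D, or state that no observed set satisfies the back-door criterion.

C→D: no observed back-door set.

desc(C)\{C}={D}; candidates ⊆ {M,Q,S}.
C↔D: latent back-door arc(s) into C.
size 0: {}; under {} C still reaches {D,M,Q,S} ∋ D.
size 1: {M}, {Q}, {S}; under {M} C still reaches {D,Q,S} ∋ D.
size 2: {M,Q}, {M,S}, {Q,S}; under {M,Q} C still reaches {D,S} ∋ D.
C↔D cannot be blocked by any observed set — no back-door set.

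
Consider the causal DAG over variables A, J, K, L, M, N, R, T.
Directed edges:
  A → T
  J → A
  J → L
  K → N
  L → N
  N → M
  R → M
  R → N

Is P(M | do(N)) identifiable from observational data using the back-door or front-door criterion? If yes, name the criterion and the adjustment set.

P(M|do(N)): backdoor, adjust for {R}.

desc(N)\{N}={M}; candidates ⊆ {A,J,K,L,R,T}.
size 0: {}; under {} N still reaches {A,J,K,L,M,R,T} ∋ M.
{R}: N⊥M given {R} in G with N→· removed — back-door holds.
P(M|do(N)) = Σ_{R} P(M|N,R)·P(R).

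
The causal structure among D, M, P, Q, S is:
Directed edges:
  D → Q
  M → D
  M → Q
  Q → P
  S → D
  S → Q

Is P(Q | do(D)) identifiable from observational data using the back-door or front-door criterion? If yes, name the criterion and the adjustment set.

P(Q|do(D)): backdoor, adjust for {M, S}.

desc(D)\{D}={P,Q}; candidates ⊆ {M,S}.
size 0: {}; under {} D still reaches {M,P,Q,S} ∋ Q.
size 1: {M}, {S}; under {M} D still reaches {P,Q,S} ∋ Q.
{M,S}: D⊥Q given {M,S} in G with D→· removed — back-door holds.
P(Q|do(D)) = Σ_{M,S} P(Q|D,M,S)·P(M,S).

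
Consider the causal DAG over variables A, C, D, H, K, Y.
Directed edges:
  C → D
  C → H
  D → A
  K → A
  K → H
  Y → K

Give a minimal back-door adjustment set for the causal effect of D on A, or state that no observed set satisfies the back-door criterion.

D→A: minimal back-door set ∅.

desc(D)\{D}={A}; candidates ⊆ {C,H,K,Y}.
∅: D⊥A given ∅ in G with D→· removed — back-door holds.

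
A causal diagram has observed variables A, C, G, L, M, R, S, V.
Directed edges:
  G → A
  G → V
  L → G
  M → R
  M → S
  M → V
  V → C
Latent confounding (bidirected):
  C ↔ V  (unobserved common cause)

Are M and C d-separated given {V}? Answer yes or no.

No — M and C are d-connected given {V}.

Bayes-Ball from M | {V} reaches {A,C,G,L,R,S}.
C ∈ reach(M|{V}) ⇒ M ⊥̸ C | {V}.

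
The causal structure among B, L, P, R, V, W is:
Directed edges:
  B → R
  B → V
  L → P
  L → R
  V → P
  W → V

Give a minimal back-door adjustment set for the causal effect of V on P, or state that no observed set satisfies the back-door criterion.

V→P: minimal back-door set ∅.

desc(V)\{V}={P}; candidates ⊆ {B,L,R,W}.
∅: V⊥P given ∅ in G with V→· removed — back-door holds.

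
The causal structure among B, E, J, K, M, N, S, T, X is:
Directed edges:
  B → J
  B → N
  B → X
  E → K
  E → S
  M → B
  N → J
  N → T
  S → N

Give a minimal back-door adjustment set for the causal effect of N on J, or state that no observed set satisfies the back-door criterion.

desc(N)\{N}={J,T}; candidates ⊆ {B,E,K,M,S,X}.
size 0: {}; under {} N still reaches {B,E,J,K,M,S,X} ∋ J.
{B}: N⊥J given {B} in G with N→· removed — back-door holds.

N→J: minimal back-door set {B}.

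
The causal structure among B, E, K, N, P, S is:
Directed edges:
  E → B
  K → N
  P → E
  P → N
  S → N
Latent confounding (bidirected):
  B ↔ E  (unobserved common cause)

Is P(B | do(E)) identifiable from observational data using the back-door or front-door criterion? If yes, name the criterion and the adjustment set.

P(B|do(E)): not identifiable (no BD/FD set).

desc(E)\{E}={B}; candidates ⊆ {K,N,P,S}.
E↔B: latent back-door arc(s) into E.
size 0: {}; under {} E still reaches {B,N,P} ∋ B.
size 1: {K}, {N}, {P} …(+1); under {K} E still reaches {B,N,P} ∋ B.
size 2: {K,N}, {K,P}, {K,S} …(+3); under {K,N} E still reaches {B,P,S} ∋ B.
E↔B cannot be blocked by any observed set — no back-door set.
No mediator lies on a directed E→…→B path.
Neither criterion identifies P(B|do(E)) in this graph.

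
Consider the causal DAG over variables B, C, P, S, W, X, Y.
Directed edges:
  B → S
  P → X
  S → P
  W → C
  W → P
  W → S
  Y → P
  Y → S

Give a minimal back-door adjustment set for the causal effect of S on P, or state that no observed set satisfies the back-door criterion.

S→P: minimal back-door set {W, Y}.

desc(S)\{S}={P,X}; candidates ⊆ {B,C,W,Y}.
size 0: {}; under {} S still reaches {B,C,P,W,X,Y} ∋ P.
size 1: {B}, {C}, {W} …(+1); under {B} S still reaches {C,P,W,X,Y} ∋ P.
{W,Y}: S⊥P given {W,Y} in G with S→· removed — back-door holds.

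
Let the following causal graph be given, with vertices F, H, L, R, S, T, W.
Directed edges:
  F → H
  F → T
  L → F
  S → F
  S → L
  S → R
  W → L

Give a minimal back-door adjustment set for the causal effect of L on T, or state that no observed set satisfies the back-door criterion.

L→T: minimal back-door set {S}.

desc(L)\{L}={F,H,T}; candidates ⊆ {R,S,W}.
size 0: {}; under {} L still reaches {F,H,R,S,T,W} ∋ T.
{S}: L⊥T given {S} in G with L→· removed — back-door holds.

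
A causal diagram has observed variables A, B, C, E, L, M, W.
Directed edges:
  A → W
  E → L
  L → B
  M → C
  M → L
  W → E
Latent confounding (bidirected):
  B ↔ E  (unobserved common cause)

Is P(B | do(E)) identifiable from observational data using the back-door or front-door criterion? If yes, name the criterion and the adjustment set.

P(B|do(E)): frontdoor, adjust for {L}.

desc(E)\{E}={B,L}; candidates ⊆ {A,C,M,W}.
E↔B: latent back-door arc(s) into E.
size 0: {}; under {} E still reaches {A,B,W} ∋ B.
size 1: {A}, {C}, {M} …(+1); under {A} E still reaches {B,W} ∋ B.
size 2: {A,C}, {A,M}, {A,W} …(+3); under {A,C} E still reaches {B,W} ∋ B.
E↔B cannot be blocked by any observed set — no back-door set.
{L}: (i) intercepts every directed E→B path; (ii) no back-door E→{L}; (iii) {E} blocks every back-door {L}→B. Front-door holds.
P(B|do(E)) = Σ_{L} P(L|E) Σ_{E'} P(B|L,E')P(E').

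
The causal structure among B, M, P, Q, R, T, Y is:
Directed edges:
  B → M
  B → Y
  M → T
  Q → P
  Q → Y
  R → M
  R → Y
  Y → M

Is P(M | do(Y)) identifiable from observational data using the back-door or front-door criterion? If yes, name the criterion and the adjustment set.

P(M|do(Y)): backdoor, adjust for {B, R}.

desc(Y)\{Y}={M,T}; candidates ⊆ {B,P,Q,R}.
size 0: {}; under {} Y still reaches {B,M,P,Q,R,T} ∋ M.
size 1: {B}, {P}, {Q} …(+1); under {B} Y still reaches {M,P,Q,R,T} ∋ M.
{B,R}: Y⊥M given {B,R} in G with Y→· removed — back-door holds.
P(M|do(Y)) = Σ_{B,R} P(M|Y,B,R)·P(B,R).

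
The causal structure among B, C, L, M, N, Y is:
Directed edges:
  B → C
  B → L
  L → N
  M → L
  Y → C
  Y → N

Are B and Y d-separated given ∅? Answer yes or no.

Yes — B ⊥ Y | ∅.

Bayes-Ball from B | ∅ reaches {C,L,N}.
Y ∉ reach(B|∅) ⇒ B ⊥ Y | ∅.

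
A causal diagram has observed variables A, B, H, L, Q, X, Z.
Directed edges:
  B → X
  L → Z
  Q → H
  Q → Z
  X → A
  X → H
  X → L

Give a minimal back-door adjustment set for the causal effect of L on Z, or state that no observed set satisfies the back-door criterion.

desc(L)\{L}={Z}; candidates ⊆ {A,B,H,Q,X}.
∅: L⊥Z given ∅ in G with L→· removed — back-door holds.

L→Z: minimal back-door set ∅.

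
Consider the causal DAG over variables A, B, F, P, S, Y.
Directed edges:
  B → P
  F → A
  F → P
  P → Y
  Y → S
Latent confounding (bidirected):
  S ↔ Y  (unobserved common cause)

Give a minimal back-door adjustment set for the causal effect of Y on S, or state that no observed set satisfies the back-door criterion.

desc(Y)\{Y}={S}; candidates ⊆ {A,B,F,P}.
Y↔S: latent back-door arc(s) into Y.
size 0: {}; under {} Y still reaches {A,B,F,P,S} ∋ S.
size 1: {A}, {B}, {F} …(+1); under {A} Y still reaches {B,F,P,S} ∋ S.
size 2: {A,B}, {A,F}, {A,P} …(+3); under {A,B} Y still reaches {F,P,S} ∋ S.
Y↔S cannot be blocked by any observed set — no back-door set.

Y→S: no observed back-door set.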